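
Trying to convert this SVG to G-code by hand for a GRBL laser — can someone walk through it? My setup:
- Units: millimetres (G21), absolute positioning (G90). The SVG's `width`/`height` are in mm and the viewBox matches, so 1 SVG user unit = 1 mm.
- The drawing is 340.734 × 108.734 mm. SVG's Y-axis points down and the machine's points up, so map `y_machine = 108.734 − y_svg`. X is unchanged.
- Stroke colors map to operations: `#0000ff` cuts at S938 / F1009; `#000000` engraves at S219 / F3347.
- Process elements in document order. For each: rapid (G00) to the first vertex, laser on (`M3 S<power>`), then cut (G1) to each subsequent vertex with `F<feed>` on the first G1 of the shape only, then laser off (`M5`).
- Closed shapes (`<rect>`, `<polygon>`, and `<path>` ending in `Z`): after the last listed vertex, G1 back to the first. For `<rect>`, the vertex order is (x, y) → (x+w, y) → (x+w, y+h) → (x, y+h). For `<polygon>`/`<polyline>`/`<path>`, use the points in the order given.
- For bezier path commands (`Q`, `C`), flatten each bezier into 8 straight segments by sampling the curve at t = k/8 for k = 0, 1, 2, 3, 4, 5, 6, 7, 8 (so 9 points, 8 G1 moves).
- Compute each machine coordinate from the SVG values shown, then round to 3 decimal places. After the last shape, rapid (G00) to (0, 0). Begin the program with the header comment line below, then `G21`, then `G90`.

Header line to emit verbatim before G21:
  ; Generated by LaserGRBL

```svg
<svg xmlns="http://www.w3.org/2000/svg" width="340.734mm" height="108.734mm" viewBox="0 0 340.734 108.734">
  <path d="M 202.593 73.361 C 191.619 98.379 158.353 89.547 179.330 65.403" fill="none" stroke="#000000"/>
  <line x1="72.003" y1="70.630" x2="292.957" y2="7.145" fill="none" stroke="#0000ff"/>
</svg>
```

Since the viewBox matches the mm dimensions, user units are millimetres directly. The only transform is the Y-flip y_m = 108.734 − y_svg.

Shape 1 is a cubic bezier drawn with `<path>`. Its stroke #000000 means engrave at S219, F3347. After flipping Y the toolpath is (202.593,35.373) → (197.582,27.542) → (191.379,22.667) → (184.879,20.531) → (178.980,20.916) → (174.579,23.606) → (172.572,28.384) → (173.857,35.031) → (179.330,43.331).

Shape 2 is a line segment drawn with `<line>`. Its stroke #0000ff means cut at S938, F1009. After flipping Y the toolpath is (72.003,38.104) → (292.957,101.589).

; Generated by LaserGRBL
G21
G90
G00 X202.593 Y35.373
M3 S219
G1 X197.582 Y27.542 F3347
G1 X191.379 Y22.667
G1 X184.879 Y20.531
G1 X178.980 Y20.916
G1 X174.579 Y23.606
G1 X172.572 Y28.384
G1 X173.857 Y35.031
G1 X179.330 Y43.331
M5
G00 X72.003 Y38.104
M3 S938
G1 X292.957 Y101.589 F1009
M5
G00 X0.000 Y0.000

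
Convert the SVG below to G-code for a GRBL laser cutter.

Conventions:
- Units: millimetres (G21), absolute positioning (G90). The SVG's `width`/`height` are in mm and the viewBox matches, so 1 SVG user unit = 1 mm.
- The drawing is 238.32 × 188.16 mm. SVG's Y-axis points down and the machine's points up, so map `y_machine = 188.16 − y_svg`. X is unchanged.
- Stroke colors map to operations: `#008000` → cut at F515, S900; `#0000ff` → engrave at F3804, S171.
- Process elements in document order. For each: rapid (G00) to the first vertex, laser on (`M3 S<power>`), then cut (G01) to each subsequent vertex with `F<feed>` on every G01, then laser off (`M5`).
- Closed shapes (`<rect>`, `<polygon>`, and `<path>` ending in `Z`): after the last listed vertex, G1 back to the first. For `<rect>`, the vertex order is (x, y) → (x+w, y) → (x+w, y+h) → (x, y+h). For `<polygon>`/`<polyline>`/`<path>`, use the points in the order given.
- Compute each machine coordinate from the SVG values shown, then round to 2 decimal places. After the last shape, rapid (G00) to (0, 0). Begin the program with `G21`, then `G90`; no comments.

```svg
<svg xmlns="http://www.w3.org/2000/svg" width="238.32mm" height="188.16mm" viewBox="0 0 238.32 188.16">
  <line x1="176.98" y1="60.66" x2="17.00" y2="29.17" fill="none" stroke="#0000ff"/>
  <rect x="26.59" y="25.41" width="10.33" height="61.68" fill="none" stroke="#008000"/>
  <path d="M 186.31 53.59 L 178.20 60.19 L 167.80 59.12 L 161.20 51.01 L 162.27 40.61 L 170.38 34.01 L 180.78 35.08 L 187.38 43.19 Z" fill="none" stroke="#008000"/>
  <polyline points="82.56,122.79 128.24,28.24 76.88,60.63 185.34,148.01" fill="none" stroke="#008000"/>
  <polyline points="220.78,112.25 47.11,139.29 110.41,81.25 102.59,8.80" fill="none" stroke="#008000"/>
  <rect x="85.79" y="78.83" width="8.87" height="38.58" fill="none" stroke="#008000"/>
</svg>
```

G21
G90
G00 X176.98 Y127.50
M3 S171
G01 X17.00 Y158.99 F3804
M5
G00 X26.59 Y162.75
M3 S900
G01 X36.92 Y162.75 F515
G01 X36.92 Y101.07 F515
G01 X26.59 Y101.07 F515
G01 X26.59 Y162.75 F515
M5
G00 X186.31 Y134.57
M3 S900
G01 X178.20 Y127.97 F515
G01 X167.80 Y129.04 F515
G01 X161.20 Y137.15 F515
G01 X162.27 Y147.55 F515
G01 X170.38 Y154.15 F515
G01 X180.78 Y153.08 F515
G01 X187.38 Y144.97 F515
G01 X186.31 Y134.57 F515
M5
G00 X82.56 Y65.37
M3 S900
G01 X128.24 Y159.92 F515
G01 X76.88 Y127.53 F515
G01 X185.34 Y40.15 F515
M5
G00 X220.78 Y75.91
M3 S900
G01 X47.11 Y48.87 F515
G01 X110.41 Y106.91 F515
G01 X102.59 Y179.36 F515
M5
G00 X85.79 Y109.33
M3 S900
G01 X94.66 Y109.33 F515
G01 X94.66 Y70.75 F515
G01 X85.79 Y70.75 F515
G01 X85.79 Y109.33 F515
M5
G00 X0.00 Y0.00

Since the viewBox matches the mm dimensions, user units are millimetres directly. The only transform is the Y-flip y_m = 188.16 − y_svg.

Shape 1 is a line segment drawn with `<line>`. Its stroke #0000ff means engrave at S171, F3804. After flipping Y the toolpath is (176.98,127.50) → (17.00,158.99).

Shape 2 is a rectangle drawn with `<rect>`. Its stroke #008000 means cut at S900, F515. After flipping Y the toolpath is (26.59,162.75) → (36.92,162.75) → (36.92,101.07) → (26.59,101.07) → (26.59,162.75), returning to the start.

Shape 3 is a regular polygon drawn with `<path>`. Its stroke #008000 means cut at S900, F515. After flipping Y the toolpath is (186.31,134.57) → (178.20,127.97) → (167.80,129.04) → (161.20,137.15) → (162.27,147.55) → (170.38,154.15) → (180.78,153.08) → (187.38,144.97) → (186.31,134.57), returning to the start.

Shape 4 is a open polyline drawn with `<polyline>`. Its stroke #008000 means cut at S900, F515. After flipping Y the toolpath is (82.56,65.37) → (128.24,159.92) → (76.88,127.53) → (185.34,40.15).

Shape 5 is a open polyline drawn with `<polyline>`. Its stroke #008000 means cut at S900, F515. After flipping Y the toolpath is (220.78,75.91) → (47.11,48.87) → (110.41,106.91) → (102.59,179.36).

Shape 6 is a rectangle drawn with `<rect>`. Its stroke #008000 means cut at S900, F515. After flipping Y the toolpath is (85.79,109.33) → (94.66,109.33) → (94.66,70.75) → (85.79,70.75) → (85.79,109.33), returning to the start.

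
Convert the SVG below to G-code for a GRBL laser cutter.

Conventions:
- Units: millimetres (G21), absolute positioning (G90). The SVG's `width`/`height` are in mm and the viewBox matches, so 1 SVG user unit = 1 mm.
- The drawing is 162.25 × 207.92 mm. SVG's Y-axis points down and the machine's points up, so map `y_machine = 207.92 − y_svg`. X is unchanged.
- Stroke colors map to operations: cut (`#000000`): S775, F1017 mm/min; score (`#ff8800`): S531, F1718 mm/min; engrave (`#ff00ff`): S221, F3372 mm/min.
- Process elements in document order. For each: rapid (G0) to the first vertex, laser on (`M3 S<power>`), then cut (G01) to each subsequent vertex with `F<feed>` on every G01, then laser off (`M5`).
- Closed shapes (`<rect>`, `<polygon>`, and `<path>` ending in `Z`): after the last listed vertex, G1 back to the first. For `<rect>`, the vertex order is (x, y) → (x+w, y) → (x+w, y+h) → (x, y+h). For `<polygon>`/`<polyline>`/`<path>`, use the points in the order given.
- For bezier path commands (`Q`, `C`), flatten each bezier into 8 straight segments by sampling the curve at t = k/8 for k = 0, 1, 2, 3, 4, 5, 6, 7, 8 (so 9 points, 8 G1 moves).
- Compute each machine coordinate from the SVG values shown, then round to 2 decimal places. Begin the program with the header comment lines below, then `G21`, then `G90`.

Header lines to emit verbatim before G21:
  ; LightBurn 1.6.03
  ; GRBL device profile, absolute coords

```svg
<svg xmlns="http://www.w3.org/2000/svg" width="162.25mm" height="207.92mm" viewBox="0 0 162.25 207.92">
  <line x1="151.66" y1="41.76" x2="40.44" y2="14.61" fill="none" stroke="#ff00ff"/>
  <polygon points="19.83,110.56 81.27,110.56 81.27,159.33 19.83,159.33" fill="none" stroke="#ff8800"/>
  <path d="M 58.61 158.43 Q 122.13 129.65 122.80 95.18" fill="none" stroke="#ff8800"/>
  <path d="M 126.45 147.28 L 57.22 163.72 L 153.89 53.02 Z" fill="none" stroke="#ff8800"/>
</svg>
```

; LightBurn 1.6.03
; GRBL device profile, absolute coords
G21
G90
G0 X151.66 Y166.16
M3 S221
G01 X40.44 Y193.31 F3372
M5
G0 X19.83 Y97.36
M3 S531
G01 X81.27 Y97.36 F1718
G01 X81.27 Y48.59 F1718
G01 X19.83 Y48.59 F1718
G01 X19.83 Y97.36 F1718
M5
G0 X58.61 Y49.49
M3 S531
G01 X73.51 Y56.77 F1718
G01 X86.44 Y64.24 F1718
G01 X97.41 Y71.88 F1718
G01 X106.42 Y79.69 F1718
G01 X113.46 Y87.69 F1718
G01 X118.54 Y95.86 F1718
G01 X121.65 Y104.21 F1718
G01 X122.80 Y112.74 F1718
M5
G0 X126.45 Y60.64
M3 S531
G01 X57.22 Y44.20 F1718
G01 X153.89 Y154.90 F1718
G01 X126.45 Y60.64 F1718
M5

Since the viewBox matches the mm dimensions, user units are millimetres directly. The only transform is the Y-flip y_m = 207.92 − y_svg.

Shape 1 is a line segment drawn with `<line>`. Its stroke #ff00ff means engrave at S221, F3372. After flipping Y the toolpath is (151.66,166.16) → (40.44,193.31).

Shape 2 is a rectangle drawn with `<polygon>`. Its stroke #ff8800 means score at S531, F1718. After flipping Y the toolpath is (19.83,97.36) → (81.27,97.36) → (81.27,48.59) → (19.83,48.59) → (19.83,97.36), returning to the start.

Shape 3 is a quadratic bezier drawn with `<path>`. Its stroke #ff8800 means score at S531, F1718. After flipping Y the toolpath is (58.61,49.49) → (73.51,56.77) → (86.44,64.24) → (97.41,71.88) → (106.42,79.69) → (113.46,87.69) → (118.54,95.86) → (121.65,104.21) → (122.80,112.74).

Shape 4 is a closed polygon drawn with `<path>`. Its stroke #ff8800 means score at S531, F1718. After flipping Y the toolpath is (126.45,60.64) → (57.22,44.20) → (153.89,154.90) → (126.45,60.64), returning to the start.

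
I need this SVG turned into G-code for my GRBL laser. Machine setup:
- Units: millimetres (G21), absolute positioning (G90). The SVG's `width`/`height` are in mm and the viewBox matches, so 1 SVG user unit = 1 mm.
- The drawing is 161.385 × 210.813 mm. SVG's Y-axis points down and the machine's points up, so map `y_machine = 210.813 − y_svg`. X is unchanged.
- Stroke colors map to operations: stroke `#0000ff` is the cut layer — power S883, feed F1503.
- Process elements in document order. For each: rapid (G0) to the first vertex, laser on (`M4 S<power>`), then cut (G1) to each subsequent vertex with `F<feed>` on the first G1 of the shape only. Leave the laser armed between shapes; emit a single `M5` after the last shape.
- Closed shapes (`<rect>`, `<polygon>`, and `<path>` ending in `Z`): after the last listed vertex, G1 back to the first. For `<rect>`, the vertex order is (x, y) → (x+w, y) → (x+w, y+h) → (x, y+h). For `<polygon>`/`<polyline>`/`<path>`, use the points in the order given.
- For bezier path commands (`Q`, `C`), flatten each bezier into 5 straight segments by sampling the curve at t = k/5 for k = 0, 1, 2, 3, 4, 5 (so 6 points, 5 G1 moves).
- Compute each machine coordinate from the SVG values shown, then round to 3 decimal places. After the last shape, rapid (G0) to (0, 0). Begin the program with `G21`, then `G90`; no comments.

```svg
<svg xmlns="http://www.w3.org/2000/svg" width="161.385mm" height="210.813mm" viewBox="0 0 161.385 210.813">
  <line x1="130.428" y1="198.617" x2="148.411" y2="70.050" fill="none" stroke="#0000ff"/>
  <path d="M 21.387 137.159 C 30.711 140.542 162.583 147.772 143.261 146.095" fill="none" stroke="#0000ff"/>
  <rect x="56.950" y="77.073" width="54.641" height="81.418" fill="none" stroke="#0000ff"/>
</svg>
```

G21
G90
G0 X130.428 Y12.196
M4 S883
G1 X148.411 Y140.763 F1503
G0 X21.387 Y73.654
M4 S883
G1 X39.497 Y71.265 F1503
G1 X73.879 Y68.564
G1 X111.394 Y66.165
G1 X138.901 Y64.679
G1 X143.261 Y64.718
G0 X56.950 Y133.740
M4 S883
G1 X111.591 Y133.740 F1503
G1 X111.591 Y52.322
G1 X56.950 Y52.322
G1 X56.950 Y133.740
M5
G0 X0.000 Y0.000

Since the viewBox matches the mm dimensions, user units are millimetres directly. The only transform is the Y-flip y_m = 210.813 − y_svg.

Shape 1 is a line segment drawn with `<line>`. Its stroke #0000ff means cut at S883, F1503. After flipping Y the toolpath is (130.428,12.196) → (148.411,140.763).

Shape 2 is a cubic bezier drawn with `<path>`. Its stroke #0000ff means cut at S883, F1503. After flipping Y the toolpath is (21.387,73.654) → (39.497,71.265) → (73.879,68.564) → (111.394,66.165) → (138.901,64.679) → (143.261,64.718).

Shape 3 is a rectangle drawn with `<rect>`. Its stroke #0000ff means cut at S883, F1503. After flipping Y the toolpath is (56.950,133.740) → (111.591,133.740) → (111.591,52.322) → (56.950,52.322) → (56.950,133.740), returning to the start.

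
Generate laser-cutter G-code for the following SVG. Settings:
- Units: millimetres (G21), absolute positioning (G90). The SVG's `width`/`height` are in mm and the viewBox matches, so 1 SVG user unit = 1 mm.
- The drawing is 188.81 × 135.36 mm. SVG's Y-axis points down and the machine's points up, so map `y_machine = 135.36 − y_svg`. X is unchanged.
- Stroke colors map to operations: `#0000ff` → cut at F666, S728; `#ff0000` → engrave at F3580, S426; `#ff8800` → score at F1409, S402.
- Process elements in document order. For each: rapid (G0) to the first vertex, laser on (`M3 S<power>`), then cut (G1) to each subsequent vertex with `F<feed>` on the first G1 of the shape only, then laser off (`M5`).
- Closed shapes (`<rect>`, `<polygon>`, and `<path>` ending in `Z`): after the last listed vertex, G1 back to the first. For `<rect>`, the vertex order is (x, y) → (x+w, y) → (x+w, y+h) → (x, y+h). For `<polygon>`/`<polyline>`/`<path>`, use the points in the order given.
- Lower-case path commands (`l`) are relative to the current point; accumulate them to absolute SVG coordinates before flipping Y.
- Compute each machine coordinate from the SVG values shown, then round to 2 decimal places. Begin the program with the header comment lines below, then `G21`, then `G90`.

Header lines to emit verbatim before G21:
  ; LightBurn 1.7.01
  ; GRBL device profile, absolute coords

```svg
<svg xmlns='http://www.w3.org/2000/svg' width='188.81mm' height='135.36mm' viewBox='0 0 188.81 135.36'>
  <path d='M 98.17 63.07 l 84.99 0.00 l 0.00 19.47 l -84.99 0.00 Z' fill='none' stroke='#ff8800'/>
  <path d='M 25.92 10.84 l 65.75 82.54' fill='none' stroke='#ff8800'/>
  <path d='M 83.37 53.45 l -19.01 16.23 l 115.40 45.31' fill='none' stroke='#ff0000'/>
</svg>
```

; LightBurn 1.7.01
; GRBL device profile, absolute coords
G21
G90
G0 X98.17 Y72.29
M3 S402
G1 X183.16 Y72.29 F1409
G1 X183.16 Y52.82
G1 X98.17 Y52.82
G1 X98.17 Y72.29
M5
G0 X25.92 Y124.52
M3 S402
G1 X91.67 Y41.98 F1409
M5
G0 X83.37 Y81.91
M3 S426
G1 X64.36 Y65.68 F3580
G1 X179.76 Y20.37
M5

viewBox `0 0 188.81 135.36` with mm width/height → 1 unit = 1 mm. Flip: y_m = 135.36 − y_svg.

**Shape 1** — `<path>` rectangle, stroke `#ff8800` → score (S402, F1409). Machine vertices: (98.17,72.29) → (183.16,72.29) → (183.16,52.82) → (98.17,52.82) → (98.17,72.29). Closed: final G1 returns to the first vertex.

**Shape 2** — `<path>` line segment, stroke `#ff8800` → score (S402, F1409). Machine vertices: (25.92,124.52) → (91.67,41.98). Open path.

**Shape 3** — `<path>` open polyline, stroke `#ff0000` → engrave (S426, F3580). Machine vertices: (83.37,81.91) → (64.36,65.68) → (179.76,20.37). Open path.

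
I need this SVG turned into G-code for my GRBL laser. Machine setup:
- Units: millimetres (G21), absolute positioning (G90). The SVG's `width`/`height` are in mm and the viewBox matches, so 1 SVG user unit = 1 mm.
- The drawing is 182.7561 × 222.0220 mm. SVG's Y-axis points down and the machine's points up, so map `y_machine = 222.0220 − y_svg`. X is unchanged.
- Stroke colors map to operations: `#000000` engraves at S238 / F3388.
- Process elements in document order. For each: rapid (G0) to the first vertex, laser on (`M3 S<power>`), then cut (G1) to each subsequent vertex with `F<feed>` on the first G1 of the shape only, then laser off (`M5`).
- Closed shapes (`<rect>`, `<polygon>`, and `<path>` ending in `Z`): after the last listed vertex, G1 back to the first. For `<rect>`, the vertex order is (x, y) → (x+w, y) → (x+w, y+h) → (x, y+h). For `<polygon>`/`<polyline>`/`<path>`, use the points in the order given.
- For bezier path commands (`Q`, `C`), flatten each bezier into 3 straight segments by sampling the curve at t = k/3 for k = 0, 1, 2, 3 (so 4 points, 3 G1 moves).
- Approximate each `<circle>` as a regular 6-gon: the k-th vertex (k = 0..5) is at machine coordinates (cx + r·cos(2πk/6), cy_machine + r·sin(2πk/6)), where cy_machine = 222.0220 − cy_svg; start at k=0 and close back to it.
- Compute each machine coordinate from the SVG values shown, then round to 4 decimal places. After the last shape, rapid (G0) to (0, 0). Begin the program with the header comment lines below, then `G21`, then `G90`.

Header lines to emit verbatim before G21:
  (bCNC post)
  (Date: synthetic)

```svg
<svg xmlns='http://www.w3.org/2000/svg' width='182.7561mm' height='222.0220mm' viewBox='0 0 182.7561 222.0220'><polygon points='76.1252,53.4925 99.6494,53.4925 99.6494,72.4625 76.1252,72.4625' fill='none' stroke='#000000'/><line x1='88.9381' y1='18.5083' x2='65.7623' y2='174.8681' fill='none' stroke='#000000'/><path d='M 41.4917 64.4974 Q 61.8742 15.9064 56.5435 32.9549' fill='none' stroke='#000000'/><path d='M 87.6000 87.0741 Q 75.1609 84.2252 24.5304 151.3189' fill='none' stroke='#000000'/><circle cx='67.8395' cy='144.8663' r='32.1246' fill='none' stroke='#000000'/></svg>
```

viewBox `0 0 182.7561 222.0220` with mm width/height → 1 unit = 1 mm. Flip: y_m = 222.0220 − y_svg.

**Shape 1** — `<polygon>` rectangle, stroke `#000000` → engrave (S238, F3388). Machine vertices: (76.1252,168.5295) → (99.6494,168.5295) → (99.6494,149.5595) → (76.1252,149.5595) → (76.1252,168.5295). Closed: final G1 returns to the first vertex.

**Shape 2** — `<line>` line segment, stroke `#000000` → engrave (S238, F3388). Machine vertices: (88.9381,203.5137) → (65.7623,47.1539). Open path.

**Shape 3** — `<path>` quadratic bezier, stroke `#000000` → engrave (S238, F3388). Control points (SVG): P0=(41.4917,64.4974), P1=(61.8742,15.9064), P2=(56.5435,32.9549); sampled at t=k/3. Machine vertices: (41.4917,157.5246) → (52.2230,182.6253) → (57.2403,193.1395) → (56.5435,189.0671). Open path.

**Shape 4** — `<path>` quadratic bezier, stroke `#000000` → engrave (S238, F3388). Control points (SVG): P0=(87.6000,87.0741), P1=(75.1609,84.2252), P2=(24.5304,151.3189); sampled at t=k/3. Machine vertices: (87.6000,134.9479) → (75.0638,129.0758) → (54.0406,107.6608) → (24.5304,70.7031). Open path.

**Shape 5** — `<circle>` circle, stroke `#000000` → engrave (S238, F3388). Machine vertices: (99.9641,77.1557) → (83.9018,104.9764) → (51.7772,104.9764) → (35.7149,77.1557) → (51.7772,49.3350) → (83.9018,49.3350) → (99.9641,77.1557). Closed: final G1 returns to the first vertex.

(bCNC post)
(Date: synthetic)
G21
G90
G0 X76.1252 Y168.5295
M3 S238
G1 X99.6494 Y168.5295 F3388
G1 X99.6494 Y149.5595
G1 X76.1252 Y149.5595
G1 X76.1252 Y168.5295
M5
G0 X88.9381 Y203.5137
M3 S238
G1 X65.7623 Y47.1539 F3388
M5
G0 X41.4917 Y157.5246
M3 S238
G1 X52.2230 Y182.6253 F3388
G1 X57.2403 Y193.1395
G1 X56.5435 Y189.0671
M5
G0 X87.6000 Y134.9479
M3 S238
G1 X75.0638 Y129.0758 F3388
G1 X54.0406 Y107.6608
G1 X24.5304 Y70.7031
M5
G0 X99.9641 Y77.1557
M3 S238
G1 X83.9018 Y104.9764 F3388
G1 X51.7772 Y104.9764
G1 X35.7149 Y77.1557
G1 X51.7772 Y49.3350
G1 X83.9018 Y49.3350
G1 X99.9641 Y77.1557
M5
G0 X0.0000 Y0.0000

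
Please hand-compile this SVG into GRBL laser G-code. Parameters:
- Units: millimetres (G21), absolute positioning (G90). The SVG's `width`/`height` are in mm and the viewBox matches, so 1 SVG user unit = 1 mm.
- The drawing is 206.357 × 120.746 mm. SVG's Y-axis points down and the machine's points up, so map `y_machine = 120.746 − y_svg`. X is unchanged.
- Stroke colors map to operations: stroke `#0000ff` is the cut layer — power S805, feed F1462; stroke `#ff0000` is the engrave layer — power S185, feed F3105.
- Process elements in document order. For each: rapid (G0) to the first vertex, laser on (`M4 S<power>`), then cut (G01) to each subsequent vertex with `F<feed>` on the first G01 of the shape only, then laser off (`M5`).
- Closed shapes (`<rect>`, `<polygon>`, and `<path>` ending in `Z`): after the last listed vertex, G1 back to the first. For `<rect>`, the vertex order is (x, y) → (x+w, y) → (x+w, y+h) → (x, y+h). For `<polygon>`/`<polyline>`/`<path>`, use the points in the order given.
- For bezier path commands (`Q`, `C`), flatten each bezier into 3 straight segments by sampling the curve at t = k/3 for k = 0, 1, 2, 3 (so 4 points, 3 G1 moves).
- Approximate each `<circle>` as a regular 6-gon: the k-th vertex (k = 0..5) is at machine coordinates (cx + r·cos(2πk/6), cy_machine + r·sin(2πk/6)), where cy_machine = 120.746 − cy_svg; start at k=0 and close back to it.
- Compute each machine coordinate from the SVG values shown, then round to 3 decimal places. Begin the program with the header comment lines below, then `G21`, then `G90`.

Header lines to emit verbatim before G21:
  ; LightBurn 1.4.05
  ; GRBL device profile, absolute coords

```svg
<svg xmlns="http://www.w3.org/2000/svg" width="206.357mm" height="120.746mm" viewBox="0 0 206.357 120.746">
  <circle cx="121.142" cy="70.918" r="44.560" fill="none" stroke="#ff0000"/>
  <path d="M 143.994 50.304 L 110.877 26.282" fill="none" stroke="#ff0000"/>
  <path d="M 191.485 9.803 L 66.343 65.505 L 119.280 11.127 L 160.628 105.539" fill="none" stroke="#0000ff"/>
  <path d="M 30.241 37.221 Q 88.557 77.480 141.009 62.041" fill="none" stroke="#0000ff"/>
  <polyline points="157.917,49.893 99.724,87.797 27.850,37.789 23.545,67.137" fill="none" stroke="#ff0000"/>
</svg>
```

; LightBurn 1.4.05
; GRBL device profile, absolute coords
G21
G90
G0 X165.702 Y49.828
M4 S185
G01 X143.422 Y88.418 F3105
G01 X98.862 Y88.418
G01 X76.582 Y49.828
G01 X98.862 Y11.238
G01 X143.422 Y11.238
G01 X165.702 Y49.828
M5
G0 X143.994 Y70.442
M4 S185
G01 X110.877 Y94.464 F3105
M5
G0 X191.485 Y110.943
M4 S805
G01 X66.343 Y55.241 F1462
G01 X119.280 Y109.619
G01 X160.628 Y15.207
M5
G0 X30.241 Y83.525
M4 S805
G01 X68.467 Y62.874 F1462
G01 X105.389 Y54.601
G01 X141.009 Y58.705
M5
G0 X157.917 Y70.853
M4 S185
G01 X99.724 Y32.949 F3105
G01 X27.850 Y82.957
G01 X23.545 Y53.609
M5

1 u = 1 mm; y_m = 120.746 − y.

[1] `<circle>` circle, #ff0000→engrave S185 F3105: (165.702,49.828) → (143.422,88.418) → (98.862,88.418) → (76.582,49.828) → (98.862,11.238) → (143.422,11.238) → (165.702,49.828) (closed)

[2] `<path>` line segment, #ff0000→engrave S185 F3105: (143.994,70.442) → (110.877,94.464)

[3] `<path>` open polyline, #0000ff→cut S805 F1462: (191.485,110.943) → (66.343,55.241) → (119.280,109.619) → (160.628,15.207)

[4] `<path>` quadratic bezier, #0000ff→cut S805 F1462: (30.241,83.525) → (68.467,62.874) → (105.389,54.601) → (141.009,58.705)

[5] `<polyline>` open polyline, #ff0000→engrave S185 F3105: (157.917,70.853) → (99.724,32.949) → (27.850,82.957) → (23.545,53.609)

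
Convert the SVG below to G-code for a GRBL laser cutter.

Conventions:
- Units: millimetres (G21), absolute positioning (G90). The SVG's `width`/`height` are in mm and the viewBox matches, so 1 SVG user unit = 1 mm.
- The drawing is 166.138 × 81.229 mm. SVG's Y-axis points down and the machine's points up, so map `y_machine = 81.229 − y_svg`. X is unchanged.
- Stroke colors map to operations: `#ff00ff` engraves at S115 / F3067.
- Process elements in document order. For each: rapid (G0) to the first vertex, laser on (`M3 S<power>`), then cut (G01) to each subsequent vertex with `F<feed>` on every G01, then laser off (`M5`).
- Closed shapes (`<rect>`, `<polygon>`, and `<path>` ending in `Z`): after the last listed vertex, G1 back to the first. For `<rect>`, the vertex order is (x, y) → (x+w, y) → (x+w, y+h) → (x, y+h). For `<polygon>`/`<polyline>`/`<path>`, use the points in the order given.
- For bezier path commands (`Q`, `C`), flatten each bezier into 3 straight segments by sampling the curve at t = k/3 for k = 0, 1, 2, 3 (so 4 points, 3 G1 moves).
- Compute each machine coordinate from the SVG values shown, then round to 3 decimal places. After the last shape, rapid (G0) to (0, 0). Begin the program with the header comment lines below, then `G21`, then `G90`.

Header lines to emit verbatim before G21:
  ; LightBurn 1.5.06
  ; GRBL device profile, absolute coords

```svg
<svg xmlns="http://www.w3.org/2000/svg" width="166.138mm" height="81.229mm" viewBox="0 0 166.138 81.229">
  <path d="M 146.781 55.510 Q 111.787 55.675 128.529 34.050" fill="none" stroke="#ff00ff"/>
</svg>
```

; LightBurn 1.5.06
; GRBL device profile, absolute coords
G21
G90
G0 X146.781 Y25.719
M3 S115
G01 X129.200 Y28.030 F3067
G01 X123.116 Y35.183 F3067
G01 X128.529 Y47.179 F3067
M5
G0 X0.000 Y0.000

1 u = 1 mm; y_m = 81.229 − y.

[1] `<path>` quadratic bezier, #ff00ff→engrave S115 F3067: (146.781,25.719) → (129.200,28.030) → (123.116,35.183) → (128.529,47.179)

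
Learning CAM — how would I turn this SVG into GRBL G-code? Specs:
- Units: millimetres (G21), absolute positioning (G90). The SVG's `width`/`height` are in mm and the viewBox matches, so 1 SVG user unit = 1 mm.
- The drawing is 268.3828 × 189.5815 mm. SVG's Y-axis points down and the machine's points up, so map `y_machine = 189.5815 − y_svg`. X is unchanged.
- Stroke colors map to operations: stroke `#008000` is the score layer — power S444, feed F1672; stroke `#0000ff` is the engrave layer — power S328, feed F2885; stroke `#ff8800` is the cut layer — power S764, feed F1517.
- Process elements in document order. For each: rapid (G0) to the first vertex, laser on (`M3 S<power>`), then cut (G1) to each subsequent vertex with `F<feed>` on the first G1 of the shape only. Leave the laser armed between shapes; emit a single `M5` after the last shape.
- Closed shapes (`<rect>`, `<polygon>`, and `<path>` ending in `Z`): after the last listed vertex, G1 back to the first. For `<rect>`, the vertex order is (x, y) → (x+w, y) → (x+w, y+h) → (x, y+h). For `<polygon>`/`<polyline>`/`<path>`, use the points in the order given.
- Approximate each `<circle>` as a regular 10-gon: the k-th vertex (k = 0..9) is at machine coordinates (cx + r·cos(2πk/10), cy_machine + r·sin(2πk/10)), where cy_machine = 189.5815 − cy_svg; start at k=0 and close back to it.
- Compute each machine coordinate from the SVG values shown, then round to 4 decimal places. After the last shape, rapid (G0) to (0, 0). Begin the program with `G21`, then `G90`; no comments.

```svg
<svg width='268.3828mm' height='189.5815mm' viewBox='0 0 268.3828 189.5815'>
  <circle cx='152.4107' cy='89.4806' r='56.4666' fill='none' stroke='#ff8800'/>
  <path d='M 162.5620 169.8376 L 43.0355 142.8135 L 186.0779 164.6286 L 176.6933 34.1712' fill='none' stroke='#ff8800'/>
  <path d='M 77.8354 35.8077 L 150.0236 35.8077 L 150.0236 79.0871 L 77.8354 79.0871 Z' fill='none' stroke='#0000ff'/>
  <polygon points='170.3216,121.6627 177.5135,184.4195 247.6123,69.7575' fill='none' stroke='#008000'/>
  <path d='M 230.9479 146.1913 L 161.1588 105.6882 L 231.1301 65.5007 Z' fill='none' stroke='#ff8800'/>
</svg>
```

G21
G90
G0 X208.8773 Y100.1009
M3 S764
G1 X198.0931 Y133.2911 F1517
G1 X169.8598 Y153.8038
G1 X134.9616 Y153.8038
G1 X106.7283 Y133.2911
G1 X95.9441 Y100.1009
G1 X106.7283 Y66.9107
G1 X134.9616 Y46.3980
G1 X169.8598 Y46.3980
G1 X198.0931 Y66.9107
G1 X208.8773 Y100.1009
G0 X162.5620 Y19.7439
M3 S764
G1 X43.0355 Y46.7680 F1517
G1 X186.0779 Y24.9529
G1 X176.6933 Y155.4103
G0 X77.8354 Y153.7738
M3 S328
G1 X150.0236 Y153.7738 F2885
G1 X150.0236 Y110.4944
G1 X77.8354 Y110.4944
G1 X77.8354 Y153.7738
G0 X170.3216 Y67.9188
M3 S444
G1 X177.5135 Y5.1620 F1672
G1 X247.6123 Y119.8240
G1 X170.3216 Y67.9188
G0 X230.9479 Y43.3902
M3 S764
G1 X161.1588 Y83.8933 F1517
G1 X231.1301 Y124.0808
G1 X230.9479 Y43.3902
M5
G0 X0.0000 Y0.0000

Since the viewBox matches the mm dimensions, user units are millimetres directly. The only transform is the Y-flip y_m = 189.5815 − y_svg.

Shape 1 is a circle drawn with `<circle>`. Its stroke #ff8800 means cut at S764, F1517. After flipping Y the toolpath is (208.8773,100.1009) → (198.0931,133.2911) → (169.8598,153.8038) → (134.9616,153.8038) → (106.7283,133.2911) → (95.9441,100.1009) → (106.7283,66.9107) → (134.9616,46.3980) → (169.8598,46.3980) → (198.0931,66.9107) → (208.8773,100.1009), returning to the start.

Shape 2 is a open polyline drawn with `<path>`. Its stroke #ff8800 means cut at S764, F1517. After flipping Y the toolpath is (162.5620,19.7439) → (43.0355,46.7680) → (186.0779,24.9529) → (176.6933,155.4103).

Shape 3 is a rectangle drawn with `<path>`. Its stroke #0000ff means engrave at S328, F2885. After flipping Y the toolpath is (77.8354,153.7738) → (150.0236,153.7738) → (150.0236,110.4944) → (77.8354,110.4944) → (77.8354,153.7738), returning to the start.

Shape 4 is a closed polygon drawn with `<polygon>`. Its stroke #008000 means score at S444, F1672. After flipping Y the toolpath is (170.3216,67.9188) → (177.5135,5.1620) → (247.6123,119.8240) → (170.3216,67.9188), returning to the start.

Shape 5 is a regular polygon drawn with `<path>`. Its stroke #ff8800 means cut at S764, F1517. After flipping Y the toolpath is (230.9479,43.3902) → (161.1588,83.8933) → (231.1301,124.0808) → (230.9479,43.3902), returning to the start.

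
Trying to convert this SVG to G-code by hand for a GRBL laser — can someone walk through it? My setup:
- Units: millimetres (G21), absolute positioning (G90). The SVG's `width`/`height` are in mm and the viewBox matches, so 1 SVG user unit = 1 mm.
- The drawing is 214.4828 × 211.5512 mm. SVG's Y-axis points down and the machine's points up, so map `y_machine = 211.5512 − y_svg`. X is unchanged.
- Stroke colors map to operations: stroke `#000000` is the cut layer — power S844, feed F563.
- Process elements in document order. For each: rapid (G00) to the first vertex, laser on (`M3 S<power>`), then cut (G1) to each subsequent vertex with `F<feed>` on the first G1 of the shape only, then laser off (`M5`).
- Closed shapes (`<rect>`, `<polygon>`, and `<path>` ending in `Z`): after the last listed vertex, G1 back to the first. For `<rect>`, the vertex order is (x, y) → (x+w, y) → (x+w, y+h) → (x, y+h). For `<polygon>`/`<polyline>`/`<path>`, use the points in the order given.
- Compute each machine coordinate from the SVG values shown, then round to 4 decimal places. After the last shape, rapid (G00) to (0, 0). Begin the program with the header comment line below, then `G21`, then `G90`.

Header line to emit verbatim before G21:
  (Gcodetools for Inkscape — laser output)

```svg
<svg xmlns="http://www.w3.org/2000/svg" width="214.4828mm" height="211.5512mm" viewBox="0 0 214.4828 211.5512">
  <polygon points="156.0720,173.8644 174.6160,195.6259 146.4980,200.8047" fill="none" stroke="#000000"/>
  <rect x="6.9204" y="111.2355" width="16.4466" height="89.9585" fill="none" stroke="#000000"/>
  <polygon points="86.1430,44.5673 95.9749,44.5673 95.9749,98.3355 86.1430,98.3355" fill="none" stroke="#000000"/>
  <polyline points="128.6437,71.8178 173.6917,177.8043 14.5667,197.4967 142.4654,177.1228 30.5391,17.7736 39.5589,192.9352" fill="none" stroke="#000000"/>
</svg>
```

viewBox `0 0 214.4828 211.5512` with mm width/height → 1 unit = 1 mm. Flip: y_m = 211.5512 − y_svg.

**Shape 1** — `<polygon>` regular polygon, stroke `#000000` → cut (S844, F563). Machine vertices: (156.0720,37.6868) → (174.6160,15.9253) → (146.4980,10.7465) → (156.0720,37.6868). Closed: final G1 returns to the first vertex.

**Shape 2** — `<rect>` rectangle, stroke `#000000` → cut (S844, F563). Machine vertices: (6.9204,100.3157) → (23.3670,100.3157) → (23.3670,10.3572) → (6.9204,10.3572) → (6.9204,100.3157). Closed: final G1 returns to the first vertex.

**Shape 3** — `<polygon>` rectangle, stroke `#000000` → cut (S844, F563). Machine vertices: (86.1430,166.9839) → (95.9749,166.9839) → (95.9749,113.2157) → (86.1430,113.2157) → (86.1430,166.9839). Closed: final G1 returns to the first vertex.

**Shape 4** — `<polyline>` open polyline, stroke `#000000` → cut (S844, F563). Machine vertices: (128.6437,139.7334) → (173.6917,33.7469) → (14.5667,14.0545) → (142.4654,34.4284) → (30.5391,193.7776) → (39.5589,18.6160). Open path.

(Gcodetools for Inkscape — laser output)
G21
G90
G00 X156.0720 Y37.6868
M3 S844
G1 X174.6160 Y15.9253 F563
G1 X146.4980 Y10.7465
G1 X156.0720 Y37.6868
M5
G00 X6.9204 Y100.3157
M3 S844
G1 X23.3670 Y100.3157 F563
G1 X23.3670 Y10.3572
G1 X6.9204 Y10.3572
G1 X6.9204 Y100.3157
M5
G00 X86.1430 Y166.9839
M3 S844
G1 X95.9749 Y166.9839 F563
G1 X95.9749 Y113.2157
G1 X86.1430 Y113.2157
G1 X86.1430 Y166.9839
M5
G00 X128.6437 Y139.7334
M3 S844
G1 X173.6917 Y33.7469 F563
G1 X14.5667 Y14.0545
G1 X142.4654 Y34.4284
G1 X30.5391 Y193.7776
G1 X39.5589 Y18.6160
M5
G00 X0.0000 Y0.0000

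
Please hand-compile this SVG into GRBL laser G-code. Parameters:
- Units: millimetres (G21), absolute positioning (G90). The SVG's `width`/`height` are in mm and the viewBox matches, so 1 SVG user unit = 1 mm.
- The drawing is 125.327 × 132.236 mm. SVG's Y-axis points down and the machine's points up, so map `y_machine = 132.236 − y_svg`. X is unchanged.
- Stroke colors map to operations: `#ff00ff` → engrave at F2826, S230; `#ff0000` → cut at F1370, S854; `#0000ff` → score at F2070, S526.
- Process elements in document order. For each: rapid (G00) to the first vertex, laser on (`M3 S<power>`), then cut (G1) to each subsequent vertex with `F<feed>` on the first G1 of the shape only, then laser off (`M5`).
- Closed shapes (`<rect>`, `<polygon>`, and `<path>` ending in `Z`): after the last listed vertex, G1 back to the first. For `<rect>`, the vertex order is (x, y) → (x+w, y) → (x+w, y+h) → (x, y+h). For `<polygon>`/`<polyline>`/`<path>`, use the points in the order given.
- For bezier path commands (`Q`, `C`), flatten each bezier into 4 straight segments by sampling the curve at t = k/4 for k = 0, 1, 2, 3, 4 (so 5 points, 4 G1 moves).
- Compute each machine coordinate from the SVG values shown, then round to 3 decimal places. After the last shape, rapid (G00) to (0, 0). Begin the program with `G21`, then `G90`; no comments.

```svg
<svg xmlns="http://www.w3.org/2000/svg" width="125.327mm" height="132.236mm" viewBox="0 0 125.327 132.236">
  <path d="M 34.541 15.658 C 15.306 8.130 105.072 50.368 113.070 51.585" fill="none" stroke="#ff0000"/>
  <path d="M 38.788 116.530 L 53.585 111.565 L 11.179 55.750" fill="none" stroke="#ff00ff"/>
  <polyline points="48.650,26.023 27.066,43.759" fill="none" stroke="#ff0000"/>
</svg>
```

G21
G90
G00 X34.541 Y116.578
M3 S854
G1 X37.572 Y114.311 F1370
G1 X63.593 Y101.894
G1 X94.721 Y87.837
G1 X113.070 Y80.651
M5
G00 X38.788 Y15.706
M3 S230
G1 X53.585 Y20.671 F2826
G1 X11.179 Y76.486
M5
G00 X48.650 Y106.213
M3 S854
G1 X27.066 Y88.477 F1370
M5
G00 X0.000 Y0.000

Since the viewBox matches the mm dimensions, user units are millimetres directly. The only transform is the Y-flip y_m = 132.236 − y_svg.

Shape 1 is a cubic bezier drawn with `<path>`. Its stroke #ff0000 means cut at S854, F1370. After flipping Y the toolpath is (34.541,116.578) → (37.572,114.311) → (63.593,101.894) → (94.721,87.837) → (113.070,80.651).

Shape 2 is a open polyline drawn with `<path>`. Its stroke #ff00ff means engrave at S230, F2826. After flipping Y the toolpath is (38.788,15.706) → (53.585,20.671) → (11.179,76.486).

Shape 3 is a line segment drawn with `<polyline>`. Its stroke #ff0000 means cut at S854, F1370. After flipping Y the toolpath is (48.650,106.213) → (27.066,88.477).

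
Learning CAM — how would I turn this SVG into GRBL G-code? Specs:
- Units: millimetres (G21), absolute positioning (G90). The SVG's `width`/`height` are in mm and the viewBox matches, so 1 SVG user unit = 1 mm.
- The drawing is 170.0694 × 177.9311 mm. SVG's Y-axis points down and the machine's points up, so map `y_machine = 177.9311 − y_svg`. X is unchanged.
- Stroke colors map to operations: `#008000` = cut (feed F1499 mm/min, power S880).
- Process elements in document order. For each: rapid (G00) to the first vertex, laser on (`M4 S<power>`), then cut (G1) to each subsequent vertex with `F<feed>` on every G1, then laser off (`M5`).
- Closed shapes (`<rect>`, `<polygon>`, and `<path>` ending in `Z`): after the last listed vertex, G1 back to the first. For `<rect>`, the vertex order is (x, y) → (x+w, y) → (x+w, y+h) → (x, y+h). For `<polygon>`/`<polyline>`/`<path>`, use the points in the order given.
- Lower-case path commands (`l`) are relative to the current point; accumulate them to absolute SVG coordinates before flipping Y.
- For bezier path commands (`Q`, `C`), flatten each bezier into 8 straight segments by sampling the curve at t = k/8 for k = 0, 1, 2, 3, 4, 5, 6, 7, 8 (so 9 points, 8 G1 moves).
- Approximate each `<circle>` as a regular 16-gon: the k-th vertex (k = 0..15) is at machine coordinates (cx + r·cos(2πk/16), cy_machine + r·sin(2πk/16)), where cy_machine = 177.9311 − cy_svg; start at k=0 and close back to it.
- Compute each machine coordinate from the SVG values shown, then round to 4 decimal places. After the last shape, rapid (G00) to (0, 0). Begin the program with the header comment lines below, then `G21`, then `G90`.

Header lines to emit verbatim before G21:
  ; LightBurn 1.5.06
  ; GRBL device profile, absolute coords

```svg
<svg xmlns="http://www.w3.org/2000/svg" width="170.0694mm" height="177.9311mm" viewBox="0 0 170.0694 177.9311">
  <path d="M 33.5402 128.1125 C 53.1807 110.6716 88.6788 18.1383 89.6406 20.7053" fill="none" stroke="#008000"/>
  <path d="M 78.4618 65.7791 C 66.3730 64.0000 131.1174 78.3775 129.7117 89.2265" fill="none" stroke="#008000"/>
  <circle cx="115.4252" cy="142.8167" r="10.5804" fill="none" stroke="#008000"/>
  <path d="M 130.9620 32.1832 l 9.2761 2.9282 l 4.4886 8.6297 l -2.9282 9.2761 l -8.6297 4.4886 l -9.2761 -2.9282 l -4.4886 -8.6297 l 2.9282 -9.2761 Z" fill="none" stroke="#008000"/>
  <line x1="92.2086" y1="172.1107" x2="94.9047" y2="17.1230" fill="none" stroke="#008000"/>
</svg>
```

; LightBurn 1.5.06
; GRBL device profile, absolute coords
G21
G90
G00 X33.5402 Y49.8186
M4 S880
G1 X41.5503 Y59.5465 F1499
G1 X50.4565 Y74.3198 F1499
G1 X59.6682 Y92.1442 F1499
G1 X68.5949 Y111.0252 F1499
G1 X76.6461 Y128.9682 F1499
G1 X83.2311 Y143.9790 F1499
G1 X87.7595 Y154.0630 F1499
G1 X89.6406 Y157.2258 F1499
M5
G00 X78.4618 Y112.1520
M4 S880
G1 X77.2508 Y112.1003 F1499
G1 X81.5673 Y110.7645 F1499
G1 X89.7358 Y108.3755 F1499
G1 X100.0806 Y105.1638 F1499
G1 X110.9262 Y101.3602 F1499
G1 X120.5969 Y97.1954 F1499
G1 X127.4173 Y92.8999 F1499
G1 X129.7117 Y88.7046 F1499
M5
G00 X126.0056 Y35.1144
M4 S880
G1 X125.2002 Y39.1633 F1499
G1 X122.9067 Y42.5959 F1499
G1 X119.4741 Y44.8894 F1499
G1 X115.4252 Y45.6948 F1499
G1 X111.3763 Y44.8894 F1499
G1 X107.9437 Y42.5959 F1499
G1 X105.6502 Y39.1633 F1499
G1 X104.8448 Y35.1144 F1499
G1 X105.6502 Y31.0655 F1499
G1 X107.9437 Y27.6329 F1499
G1 X111.3763 Y25.3394 F1499
G1 X115.4252 Y24.5340 F1499
G1 X119.4741 Y25.3394 F1499
G1 X122.9067 Y27.6329 F1499
G1 X125.2002 Y31.0655 F1499
G1 X126.0056 Y35.1144 F1499
M5
G00 X130.9620 Y145.7479
M4 S880
G1 X140.2381 Y142.8197 F1499
G1 X144.7267 Y134.1900 F1499
G1 X141.7985 Y124.9139 F1499
G1 X133.1688 Y120.4253 F1499
G1 X123.8927 Y123.3535 F1499
G1 X119.4041 Y131.9832 F1499
G1 X122.3323 Y141.2593 F1499
G1 X130.9620 Y145.7479 F1499
M5
G00 X92.2086 Y5.8204
M4 S880
G1 X94.9047 Y160.8081 F1499
M5
G00 X0.0000 Y0.0000

viewBox `0 0 170.0694 177.9311` with mm width/height → 1 unit = 1 mm. Flip: y_m = 177.9311 − y_svg.

**Shape 1** — `<path>` cubic bezier, stroke `#008000` → cut (S880, F1499). Control points (SVG): P0=(33.5402,128.1125), P1=(53.1807,110.6716), P2=(88.6788,18.1383), P3=(89.6406,20.7053); sampled at t=k/8. Machine vertices: (33.5402,49.8186) → (41.5503,59.5465) → (50.4565,74.3198) → (59.6682,92.1442) → (68.5949,111.0252) → (76.6461,128.9682) → (83.2311,143.9790) → (87.7595,154.0630) → (89.6406,157.2258). Open path.

**Shape 2** — `<path>` cubic bezier, stroke `#008000` → cut (S880, F1499). Control points (SVG): P0=(78.4618,65.7791), P1=(66.3730,64.0000), P2=(131.1174,78.3775), P3=(129.7117,89.2265); sampled at t=k/8. Machine vertices: (78.4618,112.1520) → (77.2508,112.1003) → (81.5673,110.7645) → (89.7358,108.3755) → (100.0806,105.1638) → (110.9262,101.3602) → (120.5969,97.1954) → (127.4173,92.8999) → (129.7117,88.7046). Open path.

**Shape 3** — `<circle>` circle, stroke `#008000` → cut (S880, F1499). Machine vertices: (126.0056,35.1144) → (125.2002,39.1633) → (122.9067,42.5959) → (119.4741,44.8894) → (115.4252,45.6948) → (111.3763,44.8894) → (107.9437,42.5959) → (105.6502,39.1633) → (104.8448,35.1144) → (105.6502,31.0655) → (107.9437,27.6329) → (111.3763,25.3394) → (115.4252,24.5340) → (119.4741,25.3394) → (122.9067,27.6329) → (125.2002,31.0655) → (126.0056,35.1144). Closed: final G1 returns to the first vertex.

**Shape 4** — `<path>` regular polygon, stroke `#008000` → cut (S880, F1499). Machine vertices: (130.9620,145.7479) → (140.2381,142.8197) → (144.7267,134.1900) → (141.7985,124.9139) → (133.1688,120.4253) → (123.8927,123.3535) → (119.4041,131.9832) → (122.3323,141.2593) → (130.9620,145.7479). Closed: final G1 returns to the first vertex.

**Shape 5** — `<line>` line segment, stroke `#008000` → cut (S880, F1499). Machine vertices: (92.2086,5.8204) → (94.9047,160.8081). Open path.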